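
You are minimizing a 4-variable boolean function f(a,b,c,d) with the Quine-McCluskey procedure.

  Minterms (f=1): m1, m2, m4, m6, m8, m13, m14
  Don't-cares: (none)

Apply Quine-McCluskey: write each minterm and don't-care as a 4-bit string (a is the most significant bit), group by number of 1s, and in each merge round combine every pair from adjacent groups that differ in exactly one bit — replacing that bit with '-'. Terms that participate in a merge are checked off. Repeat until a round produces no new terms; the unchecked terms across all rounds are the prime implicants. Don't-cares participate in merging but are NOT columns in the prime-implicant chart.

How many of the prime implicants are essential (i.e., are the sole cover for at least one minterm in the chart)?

size-2^0 implicants → 0001  0010(✓)  0100(✓)  0110(✓)  1000  1101  1110(✓)
size-2^1 implicants → -110  0-10  01-0
Unchecked terms (primes): -110, 0-10, 0001, 01-0, 1000, 1101
Minterm coverage:
  m1 ⊆ 0001 [E]
  m2 ⊆ 0-10 [E]
  m4 ⊆ 01-0 [E]
  m6 ⊆ -110,0-10,01-0
  m8 ⊆ 1000 [E]
  m13 ⊆ 1101 [E]
  m14 ⊆ -110 [E]
E = {-110, 0-10, 0001, 01-0, 1000, 1101}

6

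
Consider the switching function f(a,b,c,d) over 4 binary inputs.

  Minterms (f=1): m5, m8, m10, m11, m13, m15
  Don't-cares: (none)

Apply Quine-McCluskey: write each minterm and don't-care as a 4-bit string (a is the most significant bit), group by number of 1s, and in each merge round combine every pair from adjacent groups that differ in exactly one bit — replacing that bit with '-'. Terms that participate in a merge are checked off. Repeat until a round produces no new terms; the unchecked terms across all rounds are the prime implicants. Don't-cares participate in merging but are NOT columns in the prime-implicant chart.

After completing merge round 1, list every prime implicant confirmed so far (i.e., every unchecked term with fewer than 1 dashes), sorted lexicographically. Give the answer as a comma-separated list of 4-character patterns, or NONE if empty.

[col 0] 0101*, 1000*, 1010*, 1011*, 1101*, 1111*
[col 1] -101, 1-11, 10-0, 101-, 11-1
Prime implicants: -101, 1-11, 10-0, 101-, 11-1

NONE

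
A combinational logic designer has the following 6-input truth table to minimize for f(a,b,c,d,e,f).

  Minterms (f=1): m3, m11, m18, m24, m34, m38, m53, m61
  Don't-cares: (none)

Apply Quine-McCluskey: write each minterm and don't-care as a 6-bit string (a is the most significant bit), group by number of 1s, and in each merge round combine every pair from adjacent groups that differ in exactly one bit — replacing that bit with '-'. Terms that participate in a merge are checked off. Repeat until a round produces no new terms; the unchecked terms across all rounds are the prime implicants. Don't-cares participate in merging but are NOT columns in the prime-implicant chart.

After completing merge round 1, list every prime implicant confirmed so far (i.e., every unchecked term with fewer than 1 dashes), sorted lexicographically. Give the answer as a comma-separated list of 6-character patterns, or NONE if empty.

010010, 011000

Round 0: 000011✓ 001011✓ 010010 011000 100010✓ 100110✓ 110101✓ 111101✓
Round 1: 00-011 100-10 11-101
PIs = {00-011, 010010, 011000, 100-10, 11-101}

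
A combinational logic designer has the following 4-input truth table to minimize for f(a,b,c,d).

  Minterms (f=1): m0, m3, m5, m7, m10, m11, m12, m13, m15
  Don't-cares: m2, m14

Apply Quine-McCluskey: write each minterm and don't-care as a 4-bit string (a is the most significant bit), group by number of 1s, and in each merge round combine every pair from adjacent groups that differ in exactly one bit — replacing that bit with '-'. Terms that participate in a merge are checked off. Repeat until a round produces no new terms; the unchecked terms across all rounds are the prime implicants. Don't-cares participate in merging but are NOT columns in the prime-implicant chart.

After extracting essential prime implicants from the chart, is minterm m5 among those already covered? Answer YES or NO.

YES

size-2^0 implicants → 0000(✓)  0010(✓)  0011(✓)  0101(✓)  0111(✓)  1010(✓)  1011(✓)  1100(✓)  1101(✓)  1110(✓)  1111(✓)
size-2^1 implicants → -010(✓)  -011(✓)  -101(✓)  -111(✓)  0-11(✓)  00-0  001-(✓)  01-1(✓)  1-10(✓)  1-11(✓)  101-(✓)  11-0(✓)  11-1(✓)  110-(✓)  111-(✓)
size-2^2 implicants → --11  -01-  -1-1  1-1-  11--
Unchecked terms (primes): --11, -01-, -1-1, 00-0, 1-1-, 11--
Minterm coverage:
  m0 ⊆ 00-0 [E]
  m3 ⊆ --11,-01-
  m5 ⊆ -1-1 [E]
  m7 ⊆ --11,-1-1
  m10 ⊆ -01-,1-1-
  m11 ⊆ --11,-01-,1-1-
  m12 ⊆ 11-- [E]
  m13 ⊆ -1-1,11--
  m15 ⊆ --11,-1-1,1-1-,11--
E = {-1-1, 00-0, 11--}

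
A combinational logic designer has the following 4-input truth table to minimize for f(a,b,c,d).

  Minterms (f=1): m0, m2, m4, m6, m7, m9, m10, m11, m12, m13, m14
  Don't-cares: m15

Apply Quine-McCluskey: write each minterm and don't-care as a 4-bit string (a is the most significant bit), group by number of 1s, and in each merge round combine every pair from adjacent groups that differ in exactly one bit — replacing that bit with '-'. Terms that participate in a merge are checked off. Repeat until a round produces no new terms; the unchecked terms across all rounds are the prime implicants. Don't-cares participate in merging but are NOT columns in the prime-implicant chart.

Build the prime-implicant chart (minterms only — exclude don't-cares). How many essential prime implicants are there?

3

size-2^0 implicants → 0000(✓)  0010(✓)  0100(✓)  0110(✓)  0111(✓)  1001(✓)  1010(✓)  1011(✓)  1100(✓)  1101(✓)  1110(✓)  1111(✓)
size-2^1 implicants → -010(✓)  -100(✓)  -110(✓)  -111(✓)  0-00(✓)  0-10(✓)  00-0(✓)  01-0(✓)  011-(✓)  1-01(✓)  1-10(✓)  1-11(✓)  10-1(✓)  101-(✓)  11-0(✓)  11-1(✓)  110-(✓)  111-(✓)
size-2^2 implicants → --10  -1-0  -11-  0--0  1--1  1-1-  11--
Unchecked terms (primes): --10, -1-0, -11-, 0--0, 1--1, 1-1-, 11--
Minterm coverage:
  m0 ⊆ 0--0 [E]
  m2 ⊆ --10,0--0
  m4 ⊆ -1-0,0--0
  m6 ⊆ --10,-1-0,-11-,0--0
  m7 ⊆ -11- [E]
  m9 ⊆ 1--1 [E]
  m10 ⊆ --10,1-1-
  m11 ⊆ 1--1,1-1-
  m12 ⊆ -1-0,11--
  m13 ⊆ 1--1,11--
  m14 ⊆ --10,-1-0,-11-,1-1-,11--
E = {-11-, 0--0, 1--1}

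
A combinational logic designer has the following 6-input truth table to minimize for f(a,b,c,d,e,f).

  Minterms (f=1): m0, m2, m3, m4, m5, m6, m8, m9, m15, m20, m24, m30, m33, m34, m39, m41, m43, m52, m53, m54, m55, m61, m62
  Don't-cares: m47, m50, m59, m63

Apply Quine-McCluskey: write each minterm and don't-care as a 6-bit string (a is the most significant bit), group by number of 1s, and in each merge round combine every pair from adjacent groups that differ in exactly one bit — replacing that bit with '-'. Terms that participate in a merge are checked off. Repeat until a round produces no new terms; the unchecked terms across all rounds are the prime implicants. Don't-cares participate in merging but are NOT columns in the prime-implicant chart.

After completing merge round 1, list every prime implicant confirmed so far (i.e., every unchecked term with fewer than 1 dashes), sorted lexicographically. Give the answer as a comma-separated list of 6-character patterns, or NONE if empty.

NONE

Round 0: 000000✓ 000010✓ 000011✓ 000100✓ 000101✓ 000110✓ 001000✓ 001001✓ 001111✓ 010100✓ 011000✓ 011110✓ 100001✓ 100010✓ 100111✓ 101001✓ 101011✓ 101111✓ 110010✓ 110100✓ 110101✓ 110110✓ 110111✓ 111011✓ 111101✓ 111110✓ 111111✓
Round 1: -00010 -01001 -01111 -10100 -11110 0-0100 0-1000 00-000 000-00✓ 000-10✓ 0000-0✓ 00001- 0001-0✓ 00010- 00100- 1-0010 1-0111✓ 1-1011✓ 1-1111✓ 10-001 10-111✓ 101-11✓ 1010-1 11-101✓ 11-110✓ 11-111✓ 110-10 1101-0✓ 1101-1✓ 11010-✓ 11011-✓ 111-11✓ 1111-1✓ 11111-✓
Round 2: 000--0 1--111 1-1-11 11-1-1 11-11- 1101--
PIs = {-00010, -01001, -01111, -10100, -11110, 0-0100, 0-1000, 00-000, 000--0, 00001-, 00010-, 00100-, 1--111, 1-0010, 1-1-11, 10-001, 1010-1, 11-1-1, 11-11-, 110-10, 1101--}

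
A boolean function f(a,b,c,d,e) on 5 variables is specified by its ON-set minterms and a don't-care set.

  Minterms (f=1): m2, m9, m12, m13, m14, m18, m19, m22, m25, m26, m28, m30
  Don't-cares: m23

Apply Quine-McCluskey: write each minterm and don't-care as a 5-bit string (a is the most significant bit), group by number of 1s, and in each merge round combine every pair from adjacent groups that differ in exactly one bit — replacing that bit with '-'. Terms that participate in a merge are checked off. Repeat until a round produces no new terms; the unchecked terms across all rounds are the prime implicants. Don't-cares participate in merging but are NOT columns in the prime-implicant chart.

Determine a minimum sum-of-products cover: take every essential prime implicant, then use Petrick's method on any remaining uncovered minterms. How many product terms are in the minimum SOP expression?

Round 0: 00010✓ 01001✓ 01100✓ 01101✓ 01110✓ 10010✓ 10011✓ 10110✓ 10111✓ 11001✓ 11010✓ 11100✓ 11110✓
Round 1: -0010 -1001 -1100✓ -1110✓ 01-01 011-0✓ 0110- 1-010✓ 1-110✓ 10-10✓ 10-11✓ 1001-✓ 1011-✓ 11-10✓ 111-0✓
Round 2: -11-0 1--10 10-1-
PIs = {-0010, -1001, -11-0, 01-01, 0110-, 1--10, 10-1-}
Coverage chart:
  m2: -0010 ←essential
  m9: -1001,01-01
  m12: -11-0,0110-
  m13: 01-01,0110-
  m14: -11-0 ←essential
  m18: -0010,1--10,10-1-
  m19: 10-1- ←essential
  m22: 1--10,10-1-
  m25: -1001 ←essential
  m26: 1--10 ←essential
  m28: -11-0 ←essential
  m30: -11-0,1--10
Essential: -0010, -1001, -11-0, 1--10, 10-1-
Petrick residual → 01-01
Min cover (6 terms): b'c'de' + bc'd'e + bce' + a'bd'e + ade' + ab'd

6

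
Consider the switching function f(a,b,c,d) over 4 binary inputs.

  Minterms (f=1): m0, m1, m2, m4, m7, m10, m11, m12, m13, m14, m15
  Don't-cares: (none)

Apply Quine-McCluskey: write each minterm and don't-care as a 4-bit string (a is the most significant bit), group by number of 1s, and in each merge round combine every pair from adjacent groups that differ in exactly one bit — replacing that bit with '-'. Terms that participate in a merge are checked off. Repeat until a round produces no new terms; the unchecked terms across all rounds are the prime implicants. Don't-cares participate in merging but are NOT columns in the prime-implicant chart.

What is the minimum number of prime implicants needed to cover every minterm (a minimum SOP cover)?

size-2^0 implicants → 0000(✓)  0001(✓)  0010(✓)  0100(✓)  0111(✓)  1010(✓)  1011(✓)  1100(✓)  1101(✓)  1110(✓)  1111(✓)
size-2^1 implicants → -010  -100  -111  0-00  00-0  000-  1-10(✓)  1-11(✓)  101-(✓)  11-0(✓)  11-1(✓)  110-(✓)  111-(✓)
size-2^2 implicants → 1-1-  11--
Unchecked terms (primes): -010, -100, -111, 0-00, 00-0, 000-, 1-1-, 11--
Minterm coverage:
  m0 ⊆ 0-00,00-0,000-
  m1 ⊆ 000- [E]
  m2 ⊆ -010,00-0
  m4 ⊆ -100,0-00
  m7 ⊆ -111 [E]
  m10 ⊆ -010,1-1-
  m11 ⊆ 1-1- [E]
  m12 ⊆ -100,11--
  m13 ⊆ 11-- [E]
  m14 ⊆ 1-1-,11--
  m15 ⊆ -111,1-1-,11--
E = {-111, 000-, 1-1-, 11--}
Petrick residual → -010, -100
Cover = b'cd' + bc'd' + bcd + a'b'c' + ac + ab  |cover|=6

6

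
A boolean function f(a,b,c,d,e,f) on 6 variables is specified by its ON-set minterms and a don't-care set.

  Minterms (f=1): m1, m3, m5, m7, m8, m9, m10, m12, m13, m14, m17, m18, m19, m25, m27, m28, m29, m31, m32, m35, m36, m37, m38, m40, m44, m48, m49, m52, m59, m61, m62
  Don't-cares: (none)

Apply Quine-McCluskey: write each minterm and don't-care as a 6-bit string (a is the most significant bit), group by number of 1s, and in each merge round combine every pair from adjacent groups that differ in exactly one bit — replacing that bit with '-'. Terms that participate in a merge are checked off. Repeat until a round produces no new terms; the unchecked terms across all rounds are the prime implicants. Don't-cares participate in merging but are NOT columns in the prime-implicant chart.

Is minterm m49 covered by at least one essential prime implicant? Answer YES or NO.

size-2^0 implicants → 000001(✓)  000011(✓)  000101(✓)  000111(✓)  001000(✓)  001001(✓)  001010(✓)  001100(✓)  001101(✓)  001110(✓)  010001(✓)  010010(✓)  010011(✓)  011001(✓)  011011(✓)  011100(✓)  011101(✓)  011111(✓)  100000(✓)  100011(✓)  100100(✓)  100101(✓)  100110(✓)  101000(✓)  101100(✓)  110000(✓)  110001(✓)  110100(✓)  111011(✓)  111101(✓)  111110
size-2^1 implicants → -00011  -00101  -01000(✓)  -01100(✓)  -10001  -11011  -11101  0-0001(✓)  0-0011(✓)  0-1001(✓)  0-1100(✓)  0-1101(✓)  00-001(✓)  00-101(✓)  000-01(✓)  000-11(✓)  0000-1(✓)  0001-1(✓)  001-00(✓)  001-01(✓)  001-10(✓)  0010-0(✓)  00100-(✓)  0011-0(✓)  00110-(✓)  01-001(✓)  01-011(✓)  0100-1(✓)  01001-  011-01(✓)  011-11(✓)  0110-1(✓)  0111-1(✓)  01110-(✓)  1-0000(✓)  1-0100(✓)  10-000(✓)  10-100(✓)  100-00(✓)  1001-0  10010-  101-00(✓)  110-00(✓)  11000-
size-2^2 implicants → -01-00  0--001  0-00-1  0-1-01  0-110-  00--01  000--1  001--0  001-0-  01-0-1  011--1  1-0-00  10--00
Unchecked terms (primes): -00011, -00101, -01-00, -10001, -11011, -11101, 0--001, 0-00-1, 0-1-01, 0-110-, 00--01, 000--1, 001--0, 001-0-, 01-0-1, 01001-, 011--1, 1-0-00, 10--00, 1001-0, 10010-, 11000-, 111110
Minterm coverage:
  m1 ⊆ 0--001,0-00-1,00--01,000--1
  m3 ⊆ -00011,0-00-1,000--1
  m5 ⊆ -00101,00--01,000--1
  m7 ⊆ 000--1 [E]
  m8 ⊆ -01-00,001--0,001-0-
  m9 ⊆ 0--001,0-1-01,00--01,001-0-
  m10 ⊆ 001--0 [E]
  m12 ⊆ -01-00,0-110-,001--0,001-0-
  m13 ⊆ 0-1-01,0-110-,00--01,001-0-
  m14 ⊆ 001--0 [E]
  m17 ⊆ -10001,0--001,0-00-1,01-0-1
  m18 ⊆ 01001- [E]
  m19 ⊆ 0-00-1,01-0-1,01001-
  m25 ⊆ 0--001,0-1-01,01-0-1,011--1
  m27 ⊆ -11011,01-0-1,011--1
  m28 ⊆ 0-110- [E]
  m29 ⊆ -11101,0-1-01,0-110-,011--1
  m31 ⊆ 011--1 [E]
  m32 ⊆ 1-0-00,10--00
  m35 ⊆ -00011 [E]
  m36 ⊆ 1-0-00,10--00,1001-0,10010-
  m37 ⊆ -00101,10010-
  m38 ⊆ 1001-0 [E]
  m40 ⊆ -01-00,10--00
  m44 ⊆ -01-00,10--00
  m48 ⊆ 1-0-00,11000-
  m49 ⊆ -10001,11000-
  m52 ⊆ 1-0-00 [E]
  m59 ⊆ -11011 [E]
  m61 ⊆ -11101 [E]
  m62 ⊆ 111110 [E]
E = {-00011, -11011, -11101, 0-110-, 000--1, 001--0, 01001-, 011--1, 1-0-00, 1001-0, 111110}

NO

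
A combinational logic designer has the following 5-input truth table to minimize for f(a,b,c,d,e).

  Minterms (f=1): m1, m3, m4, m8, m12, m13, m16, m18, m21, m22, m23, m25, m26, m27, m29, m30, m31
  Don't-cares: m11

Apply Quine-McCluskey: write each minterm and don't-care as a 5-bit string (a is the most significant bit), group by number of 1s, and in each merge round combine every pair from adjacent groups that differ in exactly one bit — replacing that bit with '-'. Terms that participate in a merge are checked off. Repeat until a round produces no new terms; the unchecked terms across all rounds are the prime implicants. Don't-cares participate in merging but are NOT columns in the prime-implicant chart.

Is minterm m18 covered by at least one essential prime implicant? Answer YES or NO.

YES

[col 0] 00001*, 00011*, 00100*, 01000*, 01011*, 01100*, 01101*, 10000*, 10010*, 10101*, 10110*, 10111*, 11001*, 11010*, 11011*, 11101*, 11110*, 11111*
[col 1] -1011, -1101, 0-011, 0-100, 000-1, 01-00, 0110-, 1-010*, 1-101*, 1-110*, 1-111*, 10-10*, 100-0, 101-1*, 1011-*, 11-01*, 11-10*, 11-11*, 110-1*, 1101-*, 111-1*, 1111-*
[col 2] 1--10, 1-1-1, 1-11-, 11--1, 11-1-
Prime implicants: -1011, -1101, 0-011, 0-100, 000-1, 01-00, 0110-, 1--10, 1-1-1, 1-11-, 100-0, 11--1, 11-1-
PI chart (minterm → PIs covering it):
  1 | 000-1  (sole → essential)
  3 | 0-011,000-1
  4 | 0-100  (sole → essential)
  8 | 01-00  (sole → essential)
  12 | 0-100,01-00,0110-
  13 | -1101,0110-
  16 | 100-0  (sole → essential)
  18 | 1--10,100-0
  21 | 1-1-1  (sole → essential)
  22 | 1--10,1-11-
  23 | 1-1-1,1-11-
  25 | 11--1  (sole → essential)
  26 | 1--10,11-1-
  27 | -1011,11--1,11-1-
  29 | -1101,1-1-1,11--1
  30 | 1--10,1-11-,11-1-
  31 | 1-1-1,1-11-,11--1,11-1-
Essential prime implicants: 0-100, 000-1, 01-00, 1-1-1, 100-0, 11--1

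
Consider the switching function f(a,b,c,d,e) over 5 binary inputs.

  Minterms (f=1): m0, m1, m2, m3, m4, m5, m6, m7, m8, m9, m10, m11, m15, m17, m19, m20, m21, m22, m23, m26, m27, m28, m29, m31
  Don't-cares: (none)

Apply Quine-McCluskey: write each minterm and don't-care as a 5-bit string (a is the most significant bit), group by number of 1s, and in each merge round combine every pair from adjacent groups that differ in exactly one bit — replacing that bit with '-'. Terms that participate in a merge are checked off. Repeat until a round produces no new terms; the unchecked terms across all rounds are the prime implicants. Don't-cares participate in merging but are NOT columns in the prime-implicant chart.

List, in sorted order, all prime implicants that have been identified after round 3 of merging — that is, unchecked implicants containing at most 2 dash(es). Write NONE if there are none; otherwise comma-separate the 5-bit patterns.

[col 0] 00000*, 00001*, 00010*, 00011*, 00100*, 00101*, 00110*, 00111*, 01000*, 01001*, 01010*, 01011*, 01111*, 10001*, 10011*, 10100*, 10101*, 10110*, 10111*, 11010*, 11011*, 11100*, 11101*, 11111*
[col 1] -0001*, -0011*, -0100*, -0101*, -0110*, -0111*, -1010*, -1011*, -1111*, 0-000*, 0-001*, 0-010*, 0-011*, 0-111*, 00-00*, 00-01*, 00-10*, 00-11*, 000-0*, 000-1*, 0000-*, 0001-*, 001-0*, 001-1*, 0010-*, 0011-*, 01-11*, 010-0*, 010-1*, 0100-*, 0101-*, 1-011*, 1-100*, 1-101*, 1-111*, 10-01*, 10-11*, 100-1*, 101-0*, 101-1*, 1010-*, 1011-*, 11-11*, 1101-*, 111-1*, 1110-*
[col 2] --011*, --111*, -0-01*, -0-11*, -00-1*, -01-0*, -01-1*, -010-*, -011-*, -1-11*, -101-, 0--11*, 0-0-0*, 0-0-1*, 0-00-*, 0-01-*, 00--0*, 00--1*, 00-0-*, 00-1-*, 000--*, 001--*, 010--*, 1--11*, 1-1-1, 1-10-, 10--1*, 101--*
[col 3] ---11, -0--1, -01--, 0-0--, 00---
Prime implicants: ---11, -0--1, -01--, -101-, 0-0--, 00---, 1-1-1, 1-10-

-101-, 1-1-1, 1-10-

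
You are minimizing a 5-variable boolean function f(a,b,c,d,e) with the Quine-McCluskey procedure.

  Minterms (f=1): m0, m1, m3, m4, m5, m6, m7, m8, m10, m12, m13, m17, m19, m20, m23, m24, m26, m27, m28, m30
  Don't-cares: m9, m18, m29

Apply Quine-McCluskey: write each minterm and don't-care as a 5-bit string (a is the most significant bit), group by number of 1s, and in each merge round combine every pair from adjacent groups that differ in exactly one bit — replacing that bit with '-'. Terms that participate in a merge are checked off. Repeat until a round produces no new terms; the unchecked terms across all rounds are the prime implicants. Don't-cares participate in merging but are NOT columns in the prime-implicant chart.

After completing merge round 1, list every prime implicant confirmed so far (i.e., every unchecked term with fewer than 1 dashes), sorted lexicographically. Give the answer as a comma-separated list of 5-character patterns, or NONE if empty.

NONE

[col 0] 00000*, 00001*, 00011*, 00100*, 00101*, 00110*, 00111*, 01000*, 01001*, 01010*, 01100*, 01101*, 10001*, 10010*, 10011*, 10100*, 10111*, 11000*, 11010*, 11011*, 11100*, 11101*, 11110*
[col 1] -0001*, -0011*, -0100*, -0111*, -1000*, -1010*, -1100*, -1101*, 0-000*, 0-001*, 0-100*, 0-101*, 00-00*, 00-01*, 00-11*, 000-1*, 0000-*, 001-0*, 001-1*, 0010-*, 0011-*, 01-00*, 01-01*, 010-0*, 0100-*, 0110-*, 1-010*, 1-011*, 1-100*, 10-11*, 100-1*, 1001-*, 11-00*, 11-10*, 110-0*, 1101-*, 111-0*, 1110-*
[col 2] --100, -0-11, -00-1, -1-00, -10-0, -110-, 0--00*, 0--01*, 0-00-*, 0-10-*, 00--1, 00-0-*, 001--, 01-0-*, 1-01-, 11--0
[col 3] 0--0-
Prime implicants: --100, -0-11, -00-1, -1-00, -10-0, -110-, 0--0-, 00--1, 001--, 1-01-, 11--0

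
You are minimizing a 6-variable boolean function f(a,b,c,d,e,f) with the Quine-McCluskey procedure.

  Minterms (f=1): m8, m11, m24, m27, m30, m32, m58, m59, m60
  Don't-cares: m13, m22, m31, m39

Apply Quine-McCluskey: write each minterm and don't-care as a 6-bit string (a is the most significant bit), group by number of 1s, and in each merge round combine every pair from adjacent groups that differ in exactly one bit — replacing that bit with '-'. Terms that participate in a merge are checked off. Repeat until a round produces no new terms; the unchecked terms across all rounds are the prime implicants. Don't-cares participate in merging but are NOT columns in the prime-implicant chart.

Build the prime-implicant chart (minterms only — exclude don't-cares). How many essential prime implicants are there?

5

size-2^0 implicants → 001000(✓)  001011(✓)  001101  010110(✓)  011000(✓)  011011(✓)  011110(✓)  011111(✓)  100000  100111  111010(✓)  111011(✓)  111100
size-2^1 implicants → -11011  0-1000  0-1011  01-110  011-11  01111-  11101-
Unchecked terms (primes): -11011, 0-1000, 0-1011, 001101, 01-110, 011-11, 01111-, 100000, 100111, 11101-, 111100
Minterm coverage:
  m8 ⊆ 0-1000 [E]
  m11 ⊆ 0-1011 [E]
  m24 ⊆ 0-1000 [E]
  m27 ⊆ -11011,0-1011,011-11
  m30 ⊆ 01-110,01111-
  m32 ⊆ 100000 [E]
  m58 ⊆ 11101- [E]
  m59 ⊆ -11011,11101-
  m60 ⊆ 111100 [E]
E = {0-1000, 0-1011, 100000, 11101-, 111100}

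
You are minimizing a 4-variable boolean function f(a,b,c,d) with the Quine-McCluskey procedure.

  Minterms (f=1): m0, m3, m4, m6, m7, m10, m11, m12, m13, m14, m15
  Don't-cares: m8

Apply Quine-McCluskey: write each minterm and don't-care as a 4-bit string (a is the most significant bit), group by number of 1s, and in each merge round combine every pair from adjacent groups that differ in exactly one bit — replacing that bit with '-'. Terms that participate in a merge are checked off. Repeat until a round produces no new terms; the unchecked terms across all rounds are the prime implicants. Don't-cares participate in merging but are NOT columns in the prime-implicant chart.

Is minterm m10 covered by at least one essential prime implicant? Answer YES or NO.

NO

[col 0] 0000*, 0011*, 0100*, 0110*, 0111*, 1000*, 1010*, 1011*, 1100*, 1101*, 1110*, 1111*
[col 1] -000*, -011*, -100*, -110*, -111*, 0-00*, 0-11*, 01-0*, 011-*, 1-00*, 1-10*, 1-11*, 10-0*, 101-*, 11-0*, 11-1*, 110-*, 111-*
[col 2] --00, --11, -1-0, -11-, 1--0, 1-1-, 11--
Prime implicants: --00, --11, -1-0, -11-, 1--0, 1-1-, 11--
PI chart (minterm → PIs covering it):
  0 | --00  (sole → essential)
  3 | --11  (sole → essential)
  4 | --00,-1-0
  6 | -1-0,-11-
  7 | --11,-11-
  10 | 1--0,1-1-
  11 | --11,1-1-
  12 | --00,-1-0,1--0,11--
  13 | 11--  (sole → essential)
  14 | -1-0,-11-,1--0,1-1-,11--
  15 | --11,-11-,1-1-,11--
Essential prime implicants: --00, --11, 11--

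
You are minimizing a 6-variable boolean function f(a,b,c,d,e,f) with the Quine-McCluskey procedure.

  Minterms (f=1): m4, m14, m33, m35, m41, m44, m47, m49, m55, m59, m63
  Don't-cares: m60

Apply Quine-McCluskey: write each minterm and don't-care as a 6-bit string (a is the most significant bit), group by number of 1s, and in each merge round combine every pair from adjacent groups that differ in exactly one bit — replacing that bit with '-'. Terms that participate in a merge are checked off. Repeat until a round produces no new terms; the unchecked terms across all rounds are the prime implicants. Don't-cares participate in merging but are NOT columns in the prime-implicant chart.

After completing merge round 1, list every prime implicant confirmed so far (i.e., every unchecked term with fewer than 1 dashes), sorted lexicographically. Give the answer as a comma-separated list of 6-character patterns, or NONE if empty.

000100, 001110

size-2^0 implicants → 000100  001110  100001(✓)  100011(✓)  101001(✓)  101100(✓)  101111(✓)  110001(✓)  110111(✓)  111011(✓)  111100(✓)  111111(✓)
size-2^1 implicants → 1-0001  1-1100  1-1111  10-001  1000-1  11-111  111-11
Unchecked terms (primes): 000100, 001110, 1-0001, 1-1100, 1-1111, 10-001, 1000-1, 11-111, 111-11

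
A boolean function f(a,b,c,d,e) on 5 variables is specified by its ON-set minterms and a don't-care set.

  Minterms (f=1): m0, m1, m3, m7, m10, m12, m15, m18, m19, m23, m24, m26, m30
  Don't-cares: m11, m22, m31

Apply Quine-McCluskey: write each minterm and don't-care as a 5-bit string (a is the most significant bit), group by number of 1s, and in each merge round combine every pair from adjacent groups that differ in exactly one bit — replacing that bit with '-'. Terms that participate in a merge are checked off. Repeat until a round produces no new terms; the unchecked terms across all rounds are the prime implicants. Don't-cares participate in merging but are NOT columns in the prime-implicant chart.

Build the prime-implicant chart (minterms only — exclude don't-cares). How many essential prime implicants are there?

[col 0] 00000*, 00001*, 00011*, 00111*, 01010*, 01011*, 01100, 01111*, 10010*, 10011*, 10110*, 10111*, 11000*, 11010*, 11110*, 11111*
[col 1] -0011*, -0111*, -1010, -1111*, 0-011*, 0-111*, 00-11*, 000-1, 0000-, 01-11*, 0101-, 1-010*, 1-110*, 1-111*, 10-10*, 10-11*, 1001-*, 1011-*, 11-10*, 110-0, 1111-*
[col 2] --111, -0-11, 0--11, 1--10, 1-11-, 10-1-
Prime implicants: --111, -0-11, -1010, 0--11, 000-1, 0000-, 0101-, 01100, 1--10, 1-11-, 10-1-, 110-0
PI chart (minterm → PIs covering it):
  0 | 0000-  (sole → essential)
  1 | 000-1,0000-
  3 | -0-11,0--11,000-1
  7 | --111,-0-11,0--11
  10 | -1010,0101-
  12 | 01100  (sole → essential)
  15 | --111,0--11
  18 | 1--10,10-1-
  19 | -0-11,10-1-
  23 | --111,-0-11,1-11-,10-1-
  24 | 110-0  (sole → essential)
  26 | -1010,1--10,110-0
  30 | 1--10,1-11-
Essential prime implicants: 0000-, 01100, 110-0

3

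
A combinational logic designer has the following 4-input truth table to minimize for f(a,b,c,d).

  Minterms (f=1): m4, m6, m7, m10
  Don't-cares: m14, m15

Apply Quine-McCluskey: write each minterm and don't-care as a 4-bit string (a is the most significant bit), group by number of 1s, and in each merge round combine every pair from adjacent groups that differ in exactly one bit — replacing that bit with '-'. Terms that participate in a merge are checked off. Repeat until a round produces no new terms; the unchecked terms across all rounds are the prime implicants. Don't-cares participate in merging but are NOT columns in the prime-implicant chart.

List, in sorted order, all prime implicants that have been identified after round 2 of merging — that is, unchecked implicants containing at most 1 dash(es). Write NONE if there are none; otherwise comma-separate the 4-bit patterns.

01-0, 1-10

size-2^0 implicants → 0100(✓)  0110(✓)  0111(✓)  1010(✓)  1110(✓)  1111(✓)
size-2^1 implicants → -110(✓)  -111(✓)  01-0  011-(✓)  1-10  111-(✓)
size-2^2 implicants → -11-
Unchecked terms (primes): -11-, 01-0, 1-10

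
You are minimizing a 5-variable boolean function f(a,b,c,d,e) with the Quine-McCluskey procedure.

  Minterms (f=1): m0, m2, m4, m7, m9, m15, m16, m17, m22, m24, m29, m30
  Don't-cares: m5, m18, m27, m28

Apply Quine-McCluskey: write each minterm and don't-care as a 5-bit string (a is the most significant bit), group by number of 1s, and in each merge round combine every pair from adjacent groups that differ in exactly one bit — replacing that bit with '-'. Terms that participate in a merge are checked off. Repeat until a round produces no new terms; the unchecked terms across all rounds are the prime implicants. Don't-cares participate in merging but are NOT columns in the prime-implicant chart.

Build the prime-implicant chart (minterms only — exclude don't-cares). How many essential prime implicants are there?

5

size-2^0 implicants → 00000(✓)  00010(✓)  00100(✓)  00101(✓)  00111(✓)  01001  01111(✓)  10000(✓)  10001(✓)  10010(✓)  10110(✓)  11000(✓)  11011  11100(✓)  11101(✓)  11110(✓)
size-2^1 implicants → -0000(✓)  -0010(✓)  0-111  00-00  000-0(✓)  001-1  0010-  1-000  1-110  10-10  100-0(✓)  1000-  11-00  111-0  1110-
size-2^2 implicants → -00-0
Unchecked terms (primes): -00-0, 0-111, 00-00, 001-1, 0010-, 01001, 1-000, 1-110, 10-10, 1000-, 11-00, 11011, 111-0, 1110-
Minterm coverage:
  m0 ⊆ -00-0,00-00
  m2 ⊆ -00-0 [E]
  m4 ⊆ 00-00,0010-
  m7 ⊆ 0-111,001-1
  m9 ⊆ 01001 [E]
  m15 ⊆ 0-111 [E]
  m16 ⊆ -00-0,1-000,1000-
  m17 ⊆ 1000- [E]
  m22 ⊆ 1-110,10-10
  m24 ⊆ 1-000,11-00
  m29 ⊆ 1110- [E]
  m30 ⊆ 1-110,111-0
E = {-00-0, 0-111, 01001, 1000-, 1110-}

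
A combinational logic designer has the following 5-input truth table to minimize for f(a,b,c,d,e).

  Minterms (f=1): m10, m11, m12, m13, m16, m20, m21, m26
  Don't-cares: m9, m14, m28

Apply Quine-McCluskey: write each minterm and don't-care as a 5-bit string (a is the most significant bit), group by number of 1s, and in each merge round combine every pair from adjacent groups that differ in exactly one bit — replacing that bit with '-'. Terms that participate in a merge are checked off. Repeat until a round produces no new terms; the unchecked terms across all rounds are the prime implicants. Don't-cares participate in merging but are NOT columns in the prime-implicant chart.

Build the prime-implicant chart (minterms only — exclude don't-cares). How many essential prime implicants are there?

3

size-2^0 implicants → 01001(✓)  01010(✓)  01011(✓)  01100(✓)  01101(✓)  01110(✓)  10000(✓)  10100(✓)  10101(✓)  11010(✓)  11100(✓)
size-2^1 implicants → -1010  -1100  01-01  01-10  010-1  0101-  011-0  0110-  1-100  10-00  1010-
Unchecked terms (primes): -1010, -1100, 01-01, 01-10, 010-1, 0101-, 011-0, 0110-, 1-100, 10-00, 1010-
Minterm coverage:
  m10 ⊆ -1010,01-10,0101-
  m11 ⊆ 010-1,0101-
  m12 ⊆ -1100,011-0,0110-
  m13 ⊆ 01-01,0110-
  m16 ⊆ 10-00 [E]
  m20 ⊆ 1-100,10-00,1010-
  m21 ⊆ 1010- [E]
  m26 ⊆ -1010 [E]
E = {-1010, 10-00, 1010-}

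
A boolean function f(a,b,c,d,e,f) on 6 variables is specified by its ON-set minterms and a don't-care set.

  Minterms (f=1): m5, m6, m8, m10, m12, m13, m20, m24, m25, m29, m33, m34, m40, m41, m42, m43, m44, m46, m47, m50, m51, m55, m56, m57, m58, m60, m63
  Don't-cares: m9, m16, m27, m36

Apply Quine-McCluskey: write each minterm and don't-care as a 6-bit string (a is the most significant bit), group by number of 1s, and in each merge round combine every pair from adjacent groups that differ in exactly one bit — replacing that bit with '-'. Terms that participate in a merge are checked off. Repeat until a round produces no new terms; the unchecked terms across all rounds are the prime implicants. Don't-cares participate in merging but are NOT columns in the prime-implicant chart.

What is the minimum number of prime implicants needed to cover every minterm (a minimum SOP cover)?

13

size-2^0 implicants → 000101(✓)  000110  001000(✓)  001001(✓)  001010(✓)  001100(✓)  001101(✓)  010000(✓)  010100(✓)  011000(✓)  011001(✓)  011011(✓)  011101(✓)  100001(✓)  100010(✓)  100100(✓)  101000(✓)  101001(✓)  101010(✓)  101011(✓)  101100(✓)  101110(✓)  101111(✓)  110010(✓)  110011(✓)  110111(✓)  111000(✓)  111001(✓)  111010(✓)  111100(✓)  111111(✓)
size-2^1 implicants → -01000(✓)  -01001(✓)  -01010(✓)  -01100(✓)  -11000(✓)  -11001(✓)  0-1000(✓)  0-1001(✓)  0-1101(✓)  00-101  001-00(✓)  001-01(✓)  0010-0(✓)  00100-(✓)  00110-(✓)  01-000  010-00  011-01(✓)  0110-1  01100-(✓)  1-0010(✓)  1-1000(✓)  1-1001(✓)  1-1010(✓)  1-1100(✓)  1-1111  10-001  10-010(✓)  10-100  101-00(✓)  101-10(✓)  101-11(✓)  1010-0(✓)  1010-1(✓)  10100-(✓)  10101-(✓)  1011-0(✓)  10111-(✓)  11-010(✓)  11-111  110-11  11001-  111-00(✓)  1110-0(✓)  11100-(✓)
size-2^2 implicants → --1000(✓)  --1001(✓)  -01-00  -010-0  -0100-(✓)  -1100-(✓)  0-1-01  0-100-(✓)  001-0-  1--010  1-1-00  1-10-0  1-100-(✓)  101--0  101-1-  1010--
size-2^3 implicants → --100-
Unchecked terms (primes): --100-, -01-00, -010-0, 0-1-01, 00-101, 000110, 001-0-, 01-000, 010-00, 0110-1, 1--010, 1-1-00, 1-10-0, 1-1111, 10-001, 10-100, 101--0, 101-1-, 1010--, 11-111, 110-11, 11001-
Minterm coverage:
  m5 ⊆ 00-101 [E]
  m6 ⊆ 000110 [E]
  m8 ⊆ --100-,-01-00,-010-0,001-0-
  m10 ⊆ -010-0 [E]
  m12 ⊆ -01-00,001-0-
  m13 ⊆ 0-1-01,00-101,001-0-
  m20 ⊆ 010-00 [E]
  m24 ⊆ --100-,01-000
  m25 ⊆ --100-,0-1-01,0110-1
  m29 ⊆ 0-1-01 [E]
  m33 ⊆ 10-001 [E]
  m34 ⊆ 1--010 [E]
  m40 ⊆ --100-,-01-00,-010-0,1-1-00,1-10-0,101--0,1010--
  m41 ⊆ --100-,10-001,1010--
  m42 ⊆ -010-0,1--010,1-10-0,101--0,101-1-,1010--
  m43 ⊆ 101-1-,1010--
  m44 ⊆ -01-00,1-1-00,10-100,101--0
  m46 ⊆ 101--0,101-1-
  m47 ⊆ 1-1111,101-1-
  m50 ⊆ 1--010,11001-
  m51 ⊆ 110-11,11001-
  m55 ⊆ 11-111,110-11
  m56 ⊆ --100-,1-1-00,1-10-0
  m57 ⊆ --100- [E]
  m58 ⊆ 1--010,1-10-0
  m60 ⊆ 1-1-00 [E]
  m63 ⊆ 1-1111,11-111
E = {--100-, -010-0, 0-1-01, 00-101, 000110, 010-00, 1--010, 1-1-00, 10-001}
Petrick residual → -01-00, 1-1111, 101-1-, 110-11
Cover = cd'e' + b'ce'f' + b'cd'f' + a'ce'f + a'b'de'f + a'b'c'def' + a'bc'e'f' + ad'ef' + ace'f' + acdef + ab'd'e'f + ab'ce + abc'ef  |cover|=13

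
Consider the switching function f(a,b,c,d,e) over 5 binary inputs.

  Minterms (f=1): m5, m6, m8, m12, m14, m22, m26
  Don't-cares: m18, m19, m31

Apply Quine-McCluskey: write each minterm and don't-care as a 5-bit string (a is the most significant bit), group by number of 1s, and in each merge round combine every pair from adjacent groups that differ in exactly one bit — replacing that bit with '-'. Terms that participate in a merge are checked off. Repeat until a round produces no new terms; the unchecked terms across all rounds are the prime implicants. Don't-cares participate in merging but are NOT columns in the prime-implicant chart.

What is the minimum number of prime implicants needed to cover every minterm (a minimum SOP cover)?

Round 0: 00101 00110✓ 01000✓ 01100✓ 01110✓ 10010✓ 10011✓ 10110✓ 11010✓ 11111
Round 1: -0110 0-110 01-00 011-0 1-010 10-10 1001-
PIs = {-0110, 0-110, 00101, 01-00, 011-0, 1-010, 10-10, 1001-, 11111}
Coverage chart:
  m5: 00101 ←essential
  m6: -0110,0-110
  m8: 01-00 ←essential
  m12: 01-00,011-0
  m14: 0-110,011-0
  m22: -0110,10-10
  m26: 1-010 ←essential
Essential: 00101, 01-00, 1-010
Petrick residual → -0110, 0-110
Min cover (5 terms): b'cde' + a'cde' + a'b'cd'e + a'bd'e' + ac'de'

5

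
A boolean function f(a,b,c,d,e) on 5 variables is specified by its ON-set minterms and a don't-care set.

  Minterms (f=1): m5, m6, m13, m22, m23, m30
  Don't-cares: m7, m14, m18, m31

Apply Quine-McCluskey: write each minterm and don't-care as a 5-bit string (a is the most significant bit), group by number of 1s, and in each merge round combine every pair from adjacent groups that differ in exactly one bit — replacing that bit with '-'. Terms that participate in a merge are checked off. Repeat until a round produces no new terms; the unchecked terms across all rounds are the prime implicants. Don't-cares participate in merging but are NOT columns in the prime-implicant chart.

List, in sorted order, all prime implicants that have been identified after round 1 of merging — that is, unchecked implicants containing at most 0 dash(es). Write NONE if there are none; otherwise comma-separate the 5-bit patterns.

NONE

[col 0] 00101*, 00110*, 00111*, 01101*, 01110*, 10010*, 10110*, 10111*, 11110*, 11111*
[col 1] -0110*, -0111*, -1110*, 0-101, 0-110*, 001-1, 0011-*, 1-110*, 1-111*, 10-10, 1011-*, 1111-*
[col 2] --110, -011-, 1-11-
Prime implicants: --110, -011-, 0-101, 001-1, 1-11-, 10-10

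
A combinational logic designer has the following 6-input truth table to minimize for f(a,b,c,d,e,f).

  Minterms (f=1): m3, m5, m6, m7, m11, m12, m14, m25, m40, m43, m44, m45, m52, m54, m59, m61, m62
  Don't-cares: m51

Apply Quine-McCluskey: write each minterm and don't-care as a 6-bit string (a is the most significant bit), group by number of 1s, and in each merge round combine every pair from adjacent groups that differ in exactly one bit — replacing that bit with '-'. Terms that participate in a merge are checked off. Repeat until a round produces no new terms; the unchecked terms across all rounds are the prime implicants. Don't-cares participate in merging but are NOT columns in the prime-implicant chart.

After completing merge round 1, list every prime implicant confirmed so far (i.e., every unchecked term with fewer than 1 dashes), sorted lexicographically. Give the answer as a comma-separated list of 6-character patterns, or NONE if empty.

011001

Round 0: 000011✓ 000101✓ 000110✓ 000111✓ 001011✓ 001100✓ 001110✓ 011001 101000✓ 101011✓ 101100✓ 101101✓ 110011✓ 110100✓ 110110✓ 111011✓ 111101✓ 111110✓
Round 1: -01011 -01100 00-011 00-110 000-11 0001-1 00011- 0011-0 1-1011 1-1101 101-00 10110- 11-011 11-110 1101-0
PIs = {-01011, -01100, 00-011, 00-110, 000-11, 0001-1, 00011-, 0011-0, 011001, 1-1011, 1-1101, 101-00, 10110-, 11-011, 11-110, 1101-0}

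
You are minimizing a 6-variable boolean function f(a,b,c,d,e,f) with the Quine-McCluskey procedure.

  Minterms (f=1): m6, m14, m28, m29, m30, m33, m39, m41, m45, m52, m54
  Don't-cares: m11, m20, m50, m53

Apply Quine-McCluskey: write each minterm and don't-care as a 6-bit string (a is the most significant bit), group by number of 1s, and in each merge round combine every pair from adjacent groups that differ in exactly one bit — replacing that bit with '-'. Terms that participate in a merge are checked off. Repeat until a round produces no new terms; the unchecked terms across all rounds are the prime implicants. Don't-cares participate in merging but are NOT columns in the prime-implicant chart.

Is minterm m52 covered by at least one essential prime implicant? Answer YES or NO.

NO

[col 0] 000110*, 001011, 001110*, 010100*, 011100*, 011101*, 011110*, 100001*, 100111, 101001*, 101101*, 110010*, 110100*, 110101*, 110110*
[col 1] -10100, 0-1110, 00-110, 01-100, 0111-0, 01110-, 10-001, 101-01, 110-10, 1101-0, 11010-
Prime implicants: -10100, 0-1110, 00-110, 001011, 01-100, 0111-0, 01110-, 10-001, 100111, 101-01, 110-10, 1101-0, 11010-
PI chart (minterm → PIs covering it):
  6 | 00-110  (sole → essential)
  14 | 0-1110,00-110
  28 | 01-100,0111-0,01110-
  29 | 01110-  (sole → essential)
  30 | 0-1110,0111-0
  33 | 10-001  (sole → essential)
  39 | 100111  (sole → essential)
  41 | 10-001,101-01
  45 | 101-01  (sole → essential)
  52 | -10100,1101-0,11010-
  54 | 110-10,1101-0
Essential prime implicants: 00-110, 01110-, 10-001, 100111, 101-01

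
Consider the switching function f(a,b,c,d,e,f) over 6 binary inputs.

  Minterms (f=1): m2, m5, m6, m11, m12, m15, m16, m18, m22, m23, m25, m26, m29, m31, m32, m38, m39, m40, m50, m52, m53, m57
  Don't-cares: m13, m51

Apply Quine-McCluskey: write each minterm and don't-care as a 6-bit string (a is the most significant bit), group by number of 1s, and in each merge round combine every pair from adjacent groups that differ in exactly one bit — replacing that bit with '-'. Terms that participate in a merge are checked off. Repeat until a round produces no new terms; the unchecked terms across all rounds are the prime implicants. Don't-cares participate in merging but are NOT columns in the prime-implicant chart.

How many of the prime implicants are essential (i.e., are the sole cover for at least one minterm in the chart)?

10

Round 0: 000010✓ 000101✓ 000110✓ 001011✓ 001100✓ 001101✓ 001111✓ 010000✓ 010010✓ 010110✓ 010111✓ 011001✓ 011010✓ 011101✓ 011111✓ 100000✓ 100110✓ 100111✓ 101000✓ 110010✓ 110011✓ 110100✓ 110101✓ 111001✓
Round 1: -00110 -10010 -11001 0-0010✓ 0-0110✓ 0-1101✓ 0-1111✓ 00-101 000-10✓ 001-11 0011-1✓ 00110- 01-010 01-111 010-10✓ 0100-0 01011- 011-01 0111-1✓ 10-000 10011- 11001- 11010-
Round 2: 0-0-10 0-11-1
PIs = {-00110, -10010, -11001, 0-0-10, 0-11-1, 00-101, 001-11, 00110-, 01-010, 01-111, 0100-0, 01011-, 011-01, 10-000, 10011-, 11001-, 11010-}
Coverage chart:
  m2: 0-0-10 ←essential
  m5: 00-101 ←essential
  m6: -00110,0-0-10
  m11: 001-11 ←essential
  m12: 00110- ←essential
  m15: 0-11-1,001-11
  m16: 0100-0 ←essential
  m18: -10010,0-0-10,01-010,0100-0
  m22: 0-0-10,01011-
  m23: 01-111,01011-
  m25: -11001,011-01
  m26: 01-010 ←essential
  m29: 0-11-1,011-01
  m31: 0-11-1,01-111
  m32: 10-000 ←essential
  m38: -00110,10011-
  m39: 10011- ←essential
  m40: 10-000 ←essential
  m50: -10010,11001-
  m52: 11010- ←essential
  m53: 11010- ←essential
  m57: -11001 ←essential
Essential: -11001, 0-0-10, 00-101, 001-11, 00110-, 01-010, 0100-0, 10-000, 10011-, 11010-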